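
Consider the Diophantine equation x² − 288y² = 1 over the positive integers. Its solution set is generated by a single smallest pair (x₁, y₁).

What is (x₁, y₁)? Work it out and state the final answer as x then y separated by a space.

√288 → a₀=16, period (1,32); ℓ=2 even so k=1
step 0: (16, 1)  from 16·(1,0) + (0,1)
step 1: (17, 1)  from 1·(16,1) + (1,0)
(x₁, y₁) = (17, 1);  17² − 288·1² = 1 ✓

17 1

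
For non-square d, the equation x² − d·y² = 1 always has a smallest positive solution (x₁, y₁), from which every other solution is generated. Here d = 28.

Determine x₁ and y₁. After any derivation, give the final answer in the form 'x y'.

√28 → a₀=5, period (3,2,3,10); ℓ=4 even so k=3
a_0=5:  p_0=5·1+0=5,  q_0=5·0+1=1
…
a_2=2:  p_2=2·16+5=37,  q_2=2·3+1=7
a_3=3:  p_3=3·37+16=127,  q_3=3·7+3=24
→ (127, 24).  Check: 127²=16129, 28·24²=16128, difference 1.

127 24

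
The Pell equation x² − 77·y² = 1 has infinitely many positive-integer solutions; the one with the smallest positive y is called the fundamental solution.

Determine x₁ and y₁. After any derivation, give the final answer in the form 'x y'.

351 40

√77 → a₀=8, period (1,3,2,3,1,16); ℓ=6 even so k=5
k=0  a_k=8  p_k/q_k = 8/1
k=1  a_k=1  p_k/q_k = 9/1
k=2  a_k=3  p_k/q_k = 35/4
…
k=4  a_k=3  p_k/q_k = 272/31
k=5  a_k=1  p_k/q_k = 351/40
(x₁, y₁) = (351, 40);  351² − 77·40² = 1 ✓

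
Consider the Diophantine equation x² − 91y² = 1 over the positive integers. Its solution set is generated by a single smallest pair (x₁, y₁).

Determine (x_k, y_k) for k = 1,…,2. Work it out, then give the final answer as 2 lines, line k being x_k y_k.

√91 = [9; 1,1,5,1,5,1,1,18, …], period ℓ=8 (even) → k=7
step 0: (9, 1)  from 9·(1,0) + (0,1)
step 1: (10, 1)  from 1·(9,1) + (1,0)
step 2: (19, 2)  from 1·(10,1) + (9,1)
…
step 6: (849, 89)  from 1·(725,76) + (124,13)
step 7: (1574, 165)  from 1·(849,89) + (725,76)
→ (1574, 165).  Check: 1574²=2477476, 91·165²=2477475, difference 1.
(1574+165√91)^2 = 4954951 + 519420√91

1574 165
4954951 519420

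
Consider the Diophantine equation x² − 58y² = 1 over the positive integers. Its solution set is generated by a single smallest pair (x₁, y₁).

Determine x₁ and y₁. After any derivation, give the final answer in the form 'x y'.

√58 → a₀=7, period (1,1,1,1,1,1,14); ℓ=7 odd so k=13
i=0: a=7 ⇒ p=7, q=1
i=1: a=1 ⇒ p=8, q=1
i=2: a=1 ⇒ p=15, q=2
i=3: a=1 ⇒ p=23, q=3
i=4: a=1 ⇒ p=38, q=5
i=5: a=1 ⇒ p=61, q=8
…
i=7: a=14 ⇒ p=1447, q=190
i=8: a=1 ⇒ p=1546, q=203
i=9: a=1 ⇒ p=2993, q=393
i=10: a=1 ⇒ p=4539, q=596
i=11: a=1 ⇒ p=7532, q=989
i=12: a=1 ⇒ p=12071, q=1585
i=13: a=1 ⇒ p=19603, q=2574
fundamental: x₁=19603, y₁=2574  (since 384277609 − 58·6625476 = 1)

19603 2574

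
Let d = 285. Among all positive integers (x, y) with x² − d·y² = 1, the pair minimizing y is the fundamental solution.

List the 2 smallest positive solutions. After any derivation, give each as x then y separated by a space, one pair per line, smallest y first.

d=285: √d = [16; 1,7,2,7,1,32] (ℓ=6, even), read p_5/q_5
i=0: a=16 ⇒ p=16, q=1
…
i=4: a=7 ⇒ p=2144, q=127
i=5: a=1 ⇒ p=2431, q=144
→ (2431, 144).  Check: 2431²=5909761, 285·144²=5909760, difference 1.
(2431+144√285)^2 = 11819521 + 700128√285

2431 144
11819521 700128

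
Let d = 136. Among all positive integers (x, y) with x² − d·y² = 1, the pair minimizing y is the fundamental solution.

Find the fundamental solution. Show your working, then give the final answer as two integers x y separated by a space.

[11; 1,1,1,22] for √136; ℓ=4 ⇒ convergent index 3
k=0  a_k=11  p_k/q_k = 11/1
…
k=2  a_k=1  p_k/q_k = 23/2
k=3  a_k=1  p_k/q_k = 35/3
→ (35, 3).  Check: 35²=1225, 136·3²=1224, difference 1.

35 3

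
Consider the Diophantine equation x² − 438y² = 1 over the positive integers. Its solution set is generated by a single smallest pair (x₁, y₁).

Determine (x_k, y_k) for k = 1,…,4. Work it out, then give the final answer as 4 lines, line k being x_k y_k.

293 14
171697 8204
100614149 4807530
58959719617 2817204376

√438 = [20; 1,12,1,40, …], period ℓ=4 (even) → k=3
i=0: a=20 ⇒ p=20, q=1
i=1: a=1 ⇒ p=21, q=1
i=2: a=12 ⇒ p=272, q=13
i=3: a=1 ⇒ p=293, q=14
(x₁, y₁) = (293, 14);  293² − 438·14² = 1 ✓
k=2:  x_2 = 293·293+438·14·14 = 171697,  y_2 = 293·14+14·293 = 8204
k=3:  x_3 = 293·171697+438·14·8204 = 100614149,  y_3 = 293·8204+14·171697 = 4807530
k=4:  x_4 = 293·100614149+438·14·4807530 = 58959719617,  y_4 = 293·4807530+14·100614149 = 2817204376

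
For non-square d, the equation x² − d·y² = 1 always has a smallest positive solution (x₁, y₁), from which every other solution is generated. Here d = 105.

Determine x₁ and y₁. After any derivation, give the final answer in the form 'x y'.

41 4

[10; 4,20] for √105; ℓ=2 ⇒ convergent index 1
step 0: (10, 1)  from 10·(1,0) + (0,1)
step 1: (41, 4)  from 4·(10,1) + (1,0)
fundamental: x₁=41, y₁=4  (since 1681 − 105·16 = 1)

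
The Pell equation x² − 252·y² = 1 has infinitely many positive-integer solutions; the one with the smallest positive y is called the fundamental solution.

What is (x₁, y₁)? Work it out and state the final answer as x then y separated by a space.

127 8

√252 = [15; 1,6,1,30, …], period ℓ=4 (even) → k=3
i=0: a=15 ⇒ p=15, q=1
i=1: a=1 ⇒ p=16, q=1
i=2: a=6 ⇒ p=111, q=7
i=3: a=1 ⇒ p=127, q=8
fundamental: x₁=127, y₁=8  (since 16129 − 252·64 = 1)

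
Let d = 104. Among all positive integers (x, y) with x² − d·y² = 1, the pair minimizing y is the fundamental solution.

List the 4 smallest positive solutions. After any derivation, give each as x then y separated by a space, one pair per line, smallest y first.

51 5
5201 510
530451 52015
54100801 5305020

√104 → a₀=10, period (5,20); ℓ=2 even so k=1
step 0: (10, 1)  from 10·(1,0) + (0,1)
step 1: (51, 5)  from 5·(10,1) + (1,0)
fundamental: x₁=51, y₁=5  (since 2601 − 104·25 = 1)
(51+5√104)^2 = 5201 + 510√104
(51+5√104)^3 = 530451 + 52015√104
(51+5√104)^4 = 54100801 + 5305020√104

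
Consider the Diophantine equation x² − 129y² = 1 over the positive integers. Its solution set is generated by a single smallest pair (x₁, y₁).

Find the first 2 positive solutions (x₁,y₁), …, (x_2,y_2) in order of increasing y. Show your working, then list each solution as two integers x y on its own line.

d=129: √d = [11; 2,1,3,1,6,1,3,1,2,22] (ℓ=10, even), read p_9/q_9
k=0  a_k=11  p_k/q_k = 11/1
k=1  a_k=2  p_k/q_k = 23/2
k=2  a_k=1  p_k/q_k = 34/3
k=3  a_k=3  p_k/q_k = 125/11
…
k=5  a_k=6  p_k/q_k = 1079/95
k=6  a_k=1  p_k/q_k = 1238/109
k=7  a_k=3  p_k/q_k = 4793/422
k=8  a_k=1  p_k/q_k = 6031/531
k=9  a_k=2  p_k/q_k = 16855/1484
fundamental: x₁=16855, y₁=1484  (since 284091025 − 129·2202256 = 1)
k=2:  x_2 = 16855·16855+129·1484·1484 = 568182049,  y_2 = 16855·1484+1484·16855 = 50025640

16855 1484
568182049 50025640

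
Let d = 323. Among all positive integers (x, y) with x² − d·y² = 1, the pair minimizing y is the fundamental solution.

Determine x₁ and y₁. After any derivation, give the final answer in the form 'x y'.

√323 = [17; 1,34, …], period ℓ=2 (even) → k=1
step 0: (17, 1)  from 17·(1,0) + (0,1)
step 1: (18, 1)  from 1·(17,1) + (1,0)
(x₁, y₁) = (18, 1);  18² − 323·1² = 1 ✓

18 1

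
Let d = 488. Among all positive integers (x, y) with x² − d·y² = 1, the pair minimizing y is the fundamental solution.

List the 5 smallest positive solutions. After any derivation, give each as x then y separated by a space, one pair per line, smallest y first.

243 11
118097 5346
57394899 2598145
27893802817 1262693124
13556330774163 613666260119

√488 → a₀=22, period (11,44); ℓ=2 even so k=1
i=0: a=22 ⇒ p=22, q=1
i=1: a=11 ⇒ p=243, q=11
→ (243, 11).  Check: 243²=59049, 488·11²=59048, difference 1.
k=2:  x_2 = 243·243+488·11·11 = 118097,  y_2 = 243·11+11·243 = 5346
k=3:  x_3 = 243·118097+488·11·5346 = 57394899,  y_3 = 243·5346+11·118097 = 2598145
k=4:  x_4 = 243·57394899+488·11·2598145 = 27893802817,  y_4 = 243·2598145+11·57394899 = 1262693124
k=5:  x_5 = 243·27893802817+488·11·1262693124 = 13556330774163,  y_5 = 243·1262693124+11·27893802817 = 613666260119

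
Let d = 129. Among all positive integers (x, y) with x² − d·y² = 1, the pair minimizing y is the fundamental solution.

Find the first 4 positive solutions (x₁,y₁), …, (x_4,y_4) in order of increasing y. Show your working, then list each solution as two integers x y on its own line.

√129 = [11; 2,1,3,1,6,1,3,1,2,22, …], period ℓ=10 (even) → k=9
a_0=11:  p_0=11·1+0=11,  q_0=11·0+1=1
a_1=2:  p_1=2·11+1=23,  q_1=2·1+0=2
a_2=1:  p_2=1·23+11=34,  q_2=1·2+1=3
…
a_4=1:  p_4=1·125+34=159,  q_4=1·11+3=14
a_5=6:  p_5=6·159+125=1079,  q_5=6·14+11=95
a_6=1:  p_6=1·1079+159=1238,  q_6=1·95+14=109
a_7=3:  p_7=3·1238+1079=4793,  q_7=3·109+95=422
a_8=1:  p_8=1·4793+1238=6031,  q_8=1·422+109=531
a_9=2:  p_9=2·6031+4793=16855,  q_9=2·531+422=1484
→ (16855, 1484).  Check: 16855²=284091025, 129·1484²=284091024, difference 1.
(16855+1484√129)^2 = 568182049 + 50025640√129
(16855+1484√129)^3 = 19153416854935 + 1686364322916√129
(16855+1484√129)^4 = 645661681611676801 + 56847341275472720√129

16855 1484
568182049 50025640
19153416854935 1686364322916
645661681611676801 56847341275472720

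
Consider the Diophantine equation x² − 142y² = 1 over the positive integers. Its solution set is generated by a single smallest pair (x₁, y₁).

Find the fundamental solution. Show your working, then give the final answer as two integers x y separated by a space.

√142 = [11; 1,10,1,22, …], period ℓ=4 (even) → k=3
a_0=11:  p_0=11·1+0=11,  q_0=11·0+1=1
a_1=1:  p_1=1·11+1=12,  q_1=1·1+0=1
a_2=10:  p_2=10·12+11=131,  q_2=10·1+1=11
a_3=1:  p_3=1·131+12=143,  q_3=1·11+1=12
→ (143, 12).  Check: 143²=20449, 142·12²=20448, difference 1.

143 12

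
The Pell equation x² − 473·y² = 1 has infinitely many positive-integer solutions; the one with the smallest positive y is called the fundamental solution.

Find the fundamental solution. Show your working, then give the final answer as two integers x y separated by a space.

87 4

√473 = [21; 1,2,1,42, …], period ℓ=4 (even) → k=3
i=0: a=21 ⇒ p=21, q=1
i=1: a=1 ⇒ p=22, q=1
i=2: a=2 ⇒ p=65, q=3
i=3: a=1 ⇒ p=87, q=4
(x₁, y₁) = (87, 4);  87² − 473·4² = 1 ✓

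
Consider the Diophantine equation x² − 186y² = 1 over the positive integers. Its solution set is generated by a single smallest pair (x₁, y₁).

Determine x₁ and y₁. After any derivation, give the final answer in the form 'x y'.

√186 = [13; 1,1,1,3,4,3,1,1,1,26, …], period ℓ=10 (even) → k=9
k=0  a_k=13  p_k/q_k = 13/1
k=1  a_k=1  p_k/q_k = 14/1
k=2  a_k=1  p_k/q_k = 27/2
…
k=4  a_k=3  p_k/q_k = 150/11
k=5  a_k=4  p_k/q_k = 641/47
…
k=8  a_k=1  p_k/q_k = 4787/351
k=9  a_k=1  p_k/q_k = 7501/550
(x₁, y₁) = (7501, 550);  7501² − 186·550² = 1 ✓

7501 550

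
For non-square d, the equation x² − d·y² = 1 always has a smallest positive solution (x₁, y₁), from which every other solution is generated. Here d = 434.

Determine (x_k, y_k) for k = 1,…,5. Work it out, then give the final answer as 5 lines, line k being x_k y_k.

√434 → a₀=20, period (1,4,1,40); ℓ=4 even so k=3
step 0: (20, 1)  from 20·(1,0) + (0,1)
step 1: (21, 1)  from 1·(20,1) + (1,0)
step 2: (104, 5)  from 4·(21,1) + (20,1)
step 3: (125, 6)  from 1·(104,5) + (21,1)
fundamental: x₁=125, y₁=6  (since 15625 − 434·36 = 1)
n=2: (125,6)∘(125,6) = (125·125+434·6·6, 125·6+6·125) = (31249,1500)
n=3: (31249,1500)∘(125,6) = (125·31249+434·6·1500, 125·1500+6·31249) = (7812125,374994)
n=4: (7812125,374994)∘(125,6) = (125·7812125+434·6·374994, 125·374994+6·7812125) = (1953000001,93747000)
n=5: (1953000001,93747000)∘(125,6) = (125·1953000001+434·6·93747000, 125·93747000+6·1953000001) = (488242188125,23436375006)

125 6
31249 1500
7812125 374994
1953000001 93747000
488242188125 23436375006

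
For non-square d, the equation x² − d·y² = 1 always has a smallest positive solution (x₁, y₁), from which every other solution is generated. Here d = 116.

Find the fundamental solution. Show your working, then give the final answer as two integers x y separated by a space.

9801 910

√116 = [10; 1,3,2,1,4,1,2,3,1,20, …], period ℓ=10 (even) → k=9
k=0  a_k=10  p_k/q_k = 10/1
k=1  a_k=1  p_k/q_k = 11/1
k=2  a_k=3  p_k/q_k = 43/4
k=3  a_k=2  p_k/q_k = 97/9
k=4  a_k=1  p_k/q_k = 140/13
…
k=8  a_k=3  p_k/q_k = 7550/701
k=9  a_k=1  p_k/q_k = 9801/910
fundamental: x₁=9801, y₁=910  (since 96059601 − 116·828100 = 1)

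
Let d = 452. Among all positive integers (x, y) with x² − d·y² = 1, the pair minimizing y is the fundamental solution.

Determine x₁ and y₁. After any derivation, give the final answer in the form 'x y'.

1204353 56648

√452 → a₀=21, period (3,1,5,3,10,3,5,1,3,42); ℓ=10 even so k=9
k=0  a_k=21  p_k/q_k = 21/1
k=1  a_k=3  p_k/q_k = 64/3
k=2  a_k=1  p_k/q_k = 85/4
…
k=5  a_k=10  p_k/q_k = 16009/753
k=6  a_k=3  p_k/q_k = 49579/2332
…
k=8  a_k=1  p_k/q_k = 313483/14745
k=9  a_k=3  p_k/q_k = 1204353/56648
(x₁, y₁) = (1204353, 56648);  1204353² − 452·56648² = 1 ✓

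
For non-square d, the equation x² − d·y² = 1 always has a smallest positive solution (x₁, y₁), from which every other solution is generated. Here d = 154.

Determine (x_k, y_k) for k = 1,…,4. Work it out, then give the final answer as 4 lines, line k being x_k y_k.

√154 = [12; 2,2,3,1,2,1,3,2,2,24, …], period ℓ=10 (even) → k=9
i=0: a=12 ⇒ p=12, q=1
i=1: a=2 ⇒ p=25, q=2
i=2: a=2 ⇒ p=62, q=5
i=3: a=3 ⇒ p=211, q=17
…
i=7: a=3 ⇒ p=3847, q=310
i=8: a=2 ⇒ p=8724, q=703
i=9: a=2 ⇒ p=21295, q=1716
(x₁, y₁) = (21295, 1716);  21295² − 154·1716² = 1 ✓
(21295+1716√154)^2 = 906954049 + 73084440√154
(21295+1716√154)^3 = 38627172925615 + 3112666297884√154
(21295+1716√154)^4 = 1645131293994988801 + 132568457553795120√154

21295 1716
906954049 73084440
38627172925615 3112666297884
1645131293994988801 132568457553795120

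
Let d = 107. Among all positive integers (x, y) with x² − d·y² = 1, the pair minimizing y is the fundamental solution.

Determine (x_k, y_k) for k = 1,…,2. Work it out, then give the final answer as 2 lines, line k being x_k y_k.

962 93
1850887 178932

[10; 2,1,9,1,2,20] for √107; ℓ=6 ⇒ convergent index 5
k=0  a_k=10  p_k/q_k = 10/1
k=1  a_k=2  p_k/q_k = 21/2
k=2  a_k=1  p_k/q_k = 31/3
k=3  a_k=9  p_k/q_k = 300/29
k=4  a_k=1  p_k/q_k = 331/32
k=5  a_k=2  p_k/q_k = 962/93
→ (962, 93).  Check: 962²=925444, 107·93²=925443, difference 1.
(x_2, y_2) = (962·962 + 107·93·93, 962·93 + 93·962) = (1850887, 178932)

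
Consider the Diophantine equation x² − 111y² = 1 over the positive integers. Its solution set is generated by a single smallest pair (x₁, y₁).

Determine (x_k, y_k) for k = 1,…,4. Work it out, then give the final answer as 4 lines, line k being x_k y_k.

√111 → a₀=10, period (1,1,6,1,1,20); ℓ=6 even so k=5
i=0: a=10 ⇒ p=10, q=1
…
i=2: a=1 ⇒ p=21, q=2
…
i=4: a=1 ⇒ p=158, q=15
i=5: a=1 ⇒ p=295, q=28
fundamental: x₁=295, y₁=28  (since 87025 − 111·784 = 1)
(x_2, y_2) = (295·295 + 111·28·28, 295·28 + 28·295) = (174049, 16520)
(x_3, y_3) = (295·174049 + 111·28·16520, 295·16520 + 28·174049) = (102688615, 9746772)
(x_4, y_4) = (295·102688615 + 111·28·9746772, 295·9746772 + 28·102688615) = (60586108801, 5750578960)

295 28
174049 16520
102688615 9746772
60586108801 5750578960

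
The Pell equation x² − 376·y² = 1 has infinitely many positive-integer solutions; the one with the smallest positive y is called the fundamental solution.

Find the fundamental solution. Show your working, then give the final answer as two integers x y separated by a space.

[19; 2,1,1,3,1,…,1,2,38] for √376; ℓ=16 ⇒ convergent index 15
k=0  a_k=19  p_k/q_k = 19/1
k=1  a_k=2  p_k/q_k = 39/2
k=2  a_k=1  p_k/q_k = 58/3
k=3  a_k=1  p_k/q_k = 97/5
k=4  a_k=3  p_k/q_k = 349/18
k=5  a_k=1  p_k/q_k = 446/23
…
k=8  a_k=4  p_k/q_k = 12953/668
…
k=14  a_k=1  p_k/q_k = 837427/43187
k=15  a_k=2  p_k/q_k = 2143295/110532
fundamental: x₁=2143295, y₁=110532  (since 4593713457025 − 376·12217323024 = 1)

2143295 110532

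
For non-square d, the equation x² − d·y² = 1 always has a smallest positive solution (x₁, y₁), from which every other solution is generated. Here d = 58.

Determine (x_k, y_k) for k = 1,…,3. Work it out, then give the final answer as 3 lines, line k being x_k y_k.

19603 2574
768555217 100916244
30131975818099 3956522259690

[7; 1,1,1,1,1,1,14] for √58; ℓ=7 ⇒ convergent index 13
a_0=7:  p_0=7·1+0=7,  q_0=7·0+1=1
…
a_4=1:  p_4=1·23+15=38,  q_4=1·3+2=5
…
a_9=1:  p_9=1·1546+1447=2993,  q_9=1·203+190=393
a_10=1:  p_10=1·2993+1546=4539,  q_10=1·393+203=596
…
a_12=1:  p_12=1·7532+4539=12071,  q_12=1·989+596=1585
a_13=1:  p_13=1·12071+7532=19603,  q_13=1·1585+989=2574
fundamental: x₁=19603, y₁=2574  (since 384277609 − 58·6625476 = 1)
(x_2, y_2) = (19603·19603 + 58·2574·2574, 19603·2574 + 2574·19603) = (768555217, 100916244)
(x_3, y_3) = (19603·768555217 + 58·2574·100916244, 19603·100916244 + 2574·768555217) = (30131975818099, 3956522259690)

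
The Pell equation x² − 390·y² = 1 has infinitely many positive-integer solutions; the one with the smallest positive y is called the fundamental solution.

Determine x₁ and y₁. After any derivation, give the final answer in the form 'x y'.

79 4

d=390: √d = [19; 1,2,1,38] (ℓ=4, even), read p_3/q_3
i=0: a=19 ⇒ p=19, q=1
…
i=2: a=2 ⇒ p=59, q=3
i=3: a=1 ⇒ p=79, q=4
fundamental: x₁=79, y₁=4  (since 6241 − 390·16 = 1)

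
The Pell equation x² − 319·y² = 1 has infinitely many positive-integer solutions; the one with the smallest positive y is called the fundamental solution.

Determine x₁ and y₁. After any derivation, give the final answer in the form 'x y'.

[17; 1,6,5,1,4,…,6,1,34] for √319; ℓ=14 ⇒ convergent index 13
k=0  a_k=17  p_k/q_k = 17/1
k=1  a_k=1  p_k/q_k = 18/1
…
k=4  a_k=1  p_k/q_k = 768/43
k=5  a_k=4  p_k/q_k = 3715/208
…
k=7  a_k=1  p_k/q_k = 15628/875
…
k=9  a_k=4  p_k/q_k = 250816/14043
…
k=11  a_k=5  p_k/q_k = 1798881/100718
k=12  a_k=6  p_k/q_k = 11102899/621643
k=13  a_k=1  p_k/q_k = 12901780/722361
fundamental: x₁=12901780, y₁=722361  (since 166455927168400 − 319·521805414321 = 1)

12901780 722361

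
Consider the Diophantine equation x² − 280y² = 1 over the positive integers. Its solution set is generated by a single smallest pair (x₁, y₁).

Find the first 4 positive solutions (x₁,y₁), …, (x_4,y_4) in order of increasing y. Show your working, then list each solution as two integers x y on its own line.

d=280: √d = [16; 1,2,1,2,1,32] (ℓ=6, even), read p_5/q_5
i=0: a=16 ⇒ p=16, q=1
…
i=4: a=2 ⇒ p=184, q=11
i=5: a=1 ⇒ p=251, q=15
→ (251, 15).  Check: 251²=63001, 280·15²=63000, difference 1.
(x_2, y_2) = (251·251 + 280·15·15, 251·15 + 15·251) = (126001, 7530)
(x_3, y_3) = (251·126001 + 280·15·7530, 251·7530 + 15·126001) = (63252251, 3780045)
(x_4, y_4) = (251·63252251 + 280·15·3780045, 251·3780045 + 15·63252251) = (31752504001, 1897575060)

251 15
126001 7530
63252251 3780045
31752504001 1897575060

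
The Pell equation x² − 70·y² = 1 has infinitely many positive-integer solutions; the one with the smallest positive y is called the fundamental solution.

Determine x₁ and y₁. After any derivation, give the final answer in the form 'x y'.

251 30

[8; 2,1,2,1,2,16] for √70; ℓ=6 ⇒ convergent index 5
a_0=8:  p_0=8·1+0=8,  q_0=8·0+1=1
…
a_3=2:  p_3=2·25+17=67,  q_3=2·3+2=8
a_4=1:  p_4=1·67+25=92,  q_4=1·8+3=11
a_5=2:  p_5=2·92+67=251,  q_5=2·11+8=30
fundamental: x₁=251, y₁=30  (since 63001 − 70·900 = 1)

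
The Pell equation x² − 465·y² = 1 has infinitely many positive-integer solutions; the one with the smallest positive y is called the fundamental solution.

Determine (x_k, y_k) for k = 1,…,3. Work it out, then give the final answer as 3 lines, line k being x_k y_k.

√465 = [21; 1,1,3,2,2,2,3,1,1,42, …], period ℓ=10 (even) → k=9
a_0=21:  p_0=21·1+0=21,  q_0=21·0+1=1
…
a_3=3:  p_3=3·43+22=151,  q_3=3·2+1=7
…
a_8=1:  p_8=1·6922+2027=8949,  q_8=1·321+94=415
a_9=1:  p_9=1·8949+6922=15871,  q_9=1·415+321=736
(x₁, y₁) = (15871, 736);  15871² − 465·736² = 1 ✓
(15871+736√465)^2 = 503777281 + 23362112√465
(15871+736√465)^3 = 15990898437631 + 741560158368√465

15871 736
503777281 23362112
15990898437631 741560158368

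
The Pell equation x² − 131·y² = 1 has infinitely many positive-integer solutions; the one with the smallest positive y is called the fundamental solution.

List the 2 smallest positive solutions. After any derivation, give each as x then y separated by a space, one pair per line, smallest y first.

√131 = [11; 2,4,11,4,2,22, …], period ℓ=6 (even) → k=5
a_0=11:  p_0=11·1+0=11,  q_0=11·0+1=1
…
a_2=4:  p_2=4·23+11=103,  q_2=4·2+1=9
…
a_4=4:  p_4=4·1156+103=4727,  q_4=4·101+9=413
a_5=2:  p_5=2·4727+1156=10610,  q_5=2·413+101=927
fundamental: x₁=10610, y₁=927  (since 112572100 − 131·859329 = 1)
k=2:  x_2 = 10610·10610+131·927·927 = 225144199,  y_2 = 10610·927+927·10610 = 19670940

10610 927
225144199 19670940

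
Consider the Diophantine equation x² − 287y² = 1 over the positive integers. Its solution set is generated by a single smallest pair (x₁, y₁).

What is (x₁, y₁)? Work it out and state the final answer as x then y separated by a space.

[16; 1,15,1,32] for √287; ℓ=4 ⇒ convergent index 3
k=0  a_k=16  p_k/q_k = 16/1
k=1  a_k=1  p_k/q_k = 17/1
k=2  a_k=15  p_k/q_k = 271/16
k=3  a_k=1  p_k/q_k = 288/17
(x₁, y₁) = (288, 17);  288² − 287·17² = 1 ✓

288 17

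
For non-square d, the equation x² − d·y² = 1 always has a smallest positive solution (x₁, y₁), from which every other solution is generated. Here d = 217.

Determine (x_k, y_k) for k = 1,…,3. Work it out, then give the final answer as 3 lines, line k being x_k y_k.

√217 → a₀=14, period (1,2,1,2,1,…,2,1,28); ℓ=16 even so k=15
i=0: a=14 ⇒ p=14, q=1
i=1: a=1 ⇒ p=15, q=1
i=2: a=2 ⇒ p=44, q=3
i=3: a=1 ⇒ p=59, q=4
…
i=5: a=1 ⇒ p=221, q=15
i=6: a=1 ⇒ p=383, q=26
i=7: a=9 ⇒ p=3668, q=249
i=8: a=4 ⇒ p=15055, q=1022
i=9: a=9 ⇒ p=139163, q=9447
i=10: a=1 ⇒ p=154218, q=10469
i=11: a=1 ⇒ p=293381, q=19916
i=12: a=2 ⇒ p=740980, q=50301
i=13: a=1 ⇒ p=1034361, q=70217
i=14: a=2 ⇒ p=2809702, q=190735
i=15: a=1 ⇒ p=3844063, q=260952
→ (3844063, 260952).  Check: 3844063²=14776820347969, 217·260952²=14776820347968, difference 1.
k=2:  x_2 = 3844063·3844063+217·260952·260952 = 29553640695937,  y_2 = 3844063·260952+260952·3844063 = 2006231855952
k=3:  x_3 = 3844063·29553640695937+217·260952·2006231855952 = 227212113429087499999,  y_3 = 3844063·2006231855952+260952·29553640695937 = 15424163293772565000

3844063 260952
29553640695937 2006231855952
227212113429087499999 15424163293772565000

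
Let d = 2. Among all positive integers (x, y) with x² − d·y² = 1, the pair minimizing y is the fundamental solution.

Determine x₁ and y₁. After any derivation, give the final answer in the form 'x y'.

3 2

d=2: √d = [1; 2] (ℓ=1, odd), read p_1/q_1
a_0=1:  p_0=1·1+0=1,  q_0=1·0+1=1
a_1=2:  p_1=2·1+1=3,  q_1=2·1+0=2
fundamental: x₁=3, y₁=2  (since 9 − 2·4 = 1)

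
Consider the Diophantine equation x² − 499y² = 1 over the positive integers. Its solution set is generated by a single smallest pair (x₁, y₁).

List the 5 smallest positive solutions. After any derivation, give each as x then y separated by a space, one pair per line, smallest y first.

√499 = [22; 2,1,21,1,2,44, …], period ℓ=6 (even) → k=5
step 0: (22, 1)  from 22·(1,0) + (0,1)
step 1: (45, 2)  from 2·(22,1) + (1,0)
step 2: (67, 3)  from 1·(45,2) + (22,1)
…
step 4: (1519, 68)  from 1·(1452,65) + (67,3)
step 5: (4490, 201)  from 2·(1519,68) + (1452,65)
fundamental: x₁=4490, y₁=201  (since 20160100 − 499·40401 = 1)
(4490+201√499)^2 = 40320199 + 1804980√499
(4490+201√499)^3 = 362075382530 + 16208720199√499
(4490+201√499)^4 = 3251436894799201 + 145554305582040√499
(4490+201√499)^5 = 29197902953221442450 + 1307077647917999001√499

4490 201
40320199 1804980
362075382530 16208720199
3251436894799201 145554305582040
29197902953221442450 1307077647917999001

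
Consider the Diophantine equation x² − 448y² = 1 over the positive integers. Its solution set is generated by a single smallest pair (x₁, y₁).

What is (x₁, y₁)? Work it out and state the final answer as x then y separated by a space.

127 6

d=448: √d = [21; 6,42] (ℓ=2, even), read p_1/q_1
i=0: a=21 ⇒ p=21, q=1
i=1: a=6 ⇒ p=127, q=6
→ (127, 6).  Check: 127²=16129, 448·6²=16128, difference 1.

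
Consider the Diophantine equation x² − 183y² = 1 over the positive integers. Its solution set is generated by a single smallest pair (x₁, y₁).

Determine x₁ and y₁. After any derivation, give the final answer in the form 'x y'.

487 36

d=183: √d = [13; 1,1,8,1,1,26] (ℓ=6, even), read p_5/q_5
k=0  a_k=13  p_k/q_k = 13/1
…
k=4  a_k=1  p_k/q_k = 257/19
k=5  a_k=1  p_k/q_k = 487/36
fundamental: x₁=487, y₁=36  (since 237169 − 183·1296 = 1)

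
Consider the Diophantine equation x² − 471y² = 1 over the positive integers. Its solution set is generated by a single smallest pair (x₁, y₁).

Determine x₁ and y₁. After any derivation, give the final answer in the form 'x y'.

d=471: √d = [21; 1,2,2,1,3,…,2,1,42] (ℓ=14, even), read p_13/q_13
a_0=21:  p_0=21·1+0=21,  q_0=21·0+1=1
…
a_3=2:  p_3=2·65+22=152,  q_3=2·3+1=7
…
a_6=4:  p_6=4·803+217=3429,  q_6=4·37+10=158
a_7=14:  p_7=14·3429+803=48809,  q_7=14·158+37=2249
a_8=4:  p_8=4·48809+3429=198665,  q_8=4·2249+158=9154
…
a_12=2:  p_12=2·2331742+843469=5506953,  q_12=2·107441+38865=253747
a_13=1:  p_13=1·5506953+2331742=7838695,  q_13=1·253747+107441=361188
(x₁, y₁) = (7838695, 361188);  7838695² − 471·361188² = 1 ✓

7838695 361188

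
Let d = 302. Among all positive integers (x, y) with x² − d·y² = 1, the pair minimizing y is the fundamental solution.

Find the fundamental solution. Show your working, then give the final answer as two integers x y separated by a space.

√302 → a₀=17, period (2,1,1,1,4,…,1,2,34); ℓ=16 even so k=15
step 0: (17, 1)  from 17·(1,0) + (0,1)
step 1: (35, 2)  from 2·(17,1) + (1,0)
step 2: (52, 3)  from 1·(35,2) + (17,1)
step 3: (87, 5)  from 1·(52,3) + (35,2)
step 4: (139, 8)  from 1·(87,5) + (52,3)
step 5: (643, 37)  from 4·(139,8) + (87,5)
…
step 7: (2068, 119)  from 1·(1425,82) + (643,37)
step 8: (34513, 1986)  from 16·(2068,119) + (1425,82)
…
step 10: (107675, 6196)  from 2·(36581,2105) + (34513,1986)
step 11: (467281, 26889)  from 4·(107675,6196) + (36581,2105)
step 12: (574956, 33085)  from 1·(467281,26889) + (107675,6196)
step 13: (1042237, 59974)  from 1·(574956,33085) + (467281,26889)
step 14: (1617193, 93059)  from 1·(1042237,59974) + (574956,33085)
step 15: (4276623, 246092)  from 2·(1617193,93059) + (1042237,59974)
→ (4276623, 246092).  Check: 4276623²=18289504284129, 302·246092²=18289504284128, difference 1.

4276623 246092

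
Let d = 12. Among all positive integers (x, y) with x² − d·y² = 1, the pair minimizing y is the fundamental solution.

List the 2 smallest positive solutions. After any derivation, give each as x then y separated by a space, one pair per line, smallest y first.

d=12: √d = [3; 2,6] (ℓ=2, even), read p_1/q_1
step 0: (3, 1)  from 3·(1,0) + (0,1)
step 1: (7, 2)  from 2·(3,1) + (1,0)
→ (7, 2).  Check: 7²=49, 12·2²=48, difference 1.
k=2:  x_2 = 7·7+12·2·2 = 97,  y_2 = 7·2+2·7 = 28

7 2
97 28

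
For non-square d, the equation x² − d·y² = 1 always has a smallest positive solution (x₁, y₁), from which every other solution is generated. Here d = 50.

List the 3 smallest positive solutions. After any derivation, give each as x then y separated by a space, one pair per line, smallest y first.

[7; 14] for √50; ℓ=1 ⇒ convergent index 1
i=0: a=7 ⇒ p=7, q=1
i=1: a=14 ⇒ p=99, q=14
(x₁, y₁) = (99, 14);  99² − 50·14² = 1 ✓
k=2:  x_2 = 99·99+50·14·14 = 19601,  y_2 = 99·14+14·99 = 2772
k=3:  x_3 = 99·19601+50·14·2772 = 3880899,  y_3 = 99·2772+14·19601 = 548842

99 14
19601 2772
3880899 548842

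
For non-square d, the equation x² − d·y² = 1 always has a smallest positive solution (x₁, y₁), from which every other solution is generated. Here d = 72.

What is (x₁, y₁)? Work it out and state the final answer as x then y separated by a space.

[8; 2,16] for √72; ℓ=2 ⇒ convergent index 1
step 0: (8, 1)  from 8·(1,0) + (0,1)
step 1: (17, 2)  from 2·(8,1) + (1,0)
(x₁, y₁) = (17, 2);  17² − 72·2² = 1 ✓

17 2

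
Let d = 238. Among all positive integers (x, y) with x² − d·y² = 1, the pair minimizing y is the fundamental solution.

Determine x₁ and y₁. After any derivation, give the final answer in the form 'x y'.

11663 756

√238 = [15; 2,2,1,14,1,2,2,30, …], period ℓ=8 (even) → k=7
a_0=15:  p_0=15·1+0=15,  q_0=15·0+1=1
a_1=2:  p_1=2·15+1=31,  q_1=2·1+0=2
a_2=2:  p_2=2·31+15=77,  q_2=2·2+1=5
a_3=1:  p_3=1·77+31=108,  q_3=1·5+2=7
a_4=14:  p_4=14·108+77=1589,  q_4=14·7+5=103
…
a_6=2:  p_6=2·1697+1589=4983,  q_6=2·110+103=323
a_7=2:  p_7=2·4983+1697=11663,  q_7=2·323+110=756
(x₁, y₁) = (11663, 756);  11663² − 238·756² = 1 ✓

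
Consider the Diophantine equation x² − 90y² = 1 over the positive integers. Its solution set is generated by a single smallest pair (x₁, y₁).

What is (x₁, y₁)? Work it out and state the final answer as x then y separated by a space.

19 2

[9; 2,18] for √90; ℓ=2 ⇒ convergent index 1
i=0: a=9 ⇒ p=9, q=1
i=1: a=2 ⇒ p=19, q=2
fundamental: x₁=19, y₁=2  (since 361 − 90·4 = 1)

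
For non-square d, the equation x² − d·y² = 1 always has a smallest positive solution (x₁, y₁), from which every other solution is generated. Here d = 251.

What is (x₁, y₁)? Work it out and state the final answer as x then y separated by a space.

√251 → a₀=15, period (1,5,2,1,2,…,5,1,30); ℓ=14 even so k=13
k=0  a_k=15  p_k/q_k = 15/1
k=1  a_k=1  p_k/q_k = 16/1
k=2  a_k=5  p_k/q_k = 95/6
…
k=4  a_k=1  p_k/q_k = 301/19
k=5  a_k=2  p_k/q_k = 808/51
k=6  a_k=2  p_k/q_k = 1917/121
k=7  a_k=15  p_k/q_k = 29563/1866
k=8  a_k=2  p_k/q_k = 61043/3853
k=9  a_k=2  p_k/q_k = 151649/9572
k=10  a_k=1  p_k/q_k = 212692/13425
k=11  a_k=2  p_k/q_k = 577033/36422
k=12  a_k=5  p_k/q_k = 3097857/195535
k=13  a_k=1  p_k/q_k = 3674890/231957
→ (3674890, 231957).  Check: 3674890²=13504816512100, 251·231957²=13504816512099, difference 1.

3674890 231957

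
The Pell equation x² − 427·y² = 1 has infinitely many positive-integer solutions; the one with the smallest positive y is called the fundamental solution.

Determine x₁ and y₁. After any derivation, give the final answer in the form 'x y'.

d=427: √d = [20; 1,1,1,40] (ℓ=4, even), read p_3/q_3
i=0: a=20 ⇒ p=20, q=1
…
i=2: a=1 ⇒ p=41, q=2
i=3: a=1 ⇒ p=62, q=3
→ (62, 3).  Check: 62²=3844, 427·3²=3843, difference 1.

62 3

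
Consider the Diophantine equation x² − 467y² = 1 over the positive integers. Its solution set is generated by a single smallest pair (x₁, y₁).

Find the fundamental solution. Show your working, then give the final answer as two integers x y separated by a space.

√467 = [21; 1,1,1,1,3,…,1,1,42, …], period ℓ=14 (even) → k=13
k=0  a_k=21  p_k/q_k = 21/1
…
k=6  a_k=3  p_k/q_k = 1275/59
…
k=12  a_k=1  p_k/q_k = 991929/45901
k=13  a_k=1  p_k/q_k = 1625626/75225
(x₁, y₁) = (1625626, 75225);  1625626² − 467·75225² = 1 ✓

1625626 75225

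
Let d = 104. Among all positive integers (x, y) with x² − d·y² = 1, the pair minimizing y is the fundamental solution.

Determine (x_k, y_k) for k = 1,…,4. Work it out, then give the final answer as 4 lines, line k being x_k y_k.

√104 → a₀=10, period (5,20); ℓ=2 even so k=1
a_0=10:  p_0=10·1+0=10,  q_0=10·0+1=1
a_1=5:  p_1=5·10+1=51,  q_1=5·1+0=5
fundamental: x₁=51, y₁=5  (since 2601 − 104·25 = 1)
n=2: (51,5)∘(51,5) = (51·51+104·5·5, 51·5+5·51) = (5201,510)
n=3: (5201,510)∘(51,5) = (51·5201+104·5·510, 51·510+5·5201) = (530451,52015)
n=4: (530451,52015)∘(51,5) = (51·530451+104·5·52015, 51·52015+5·530451) = (54100801,5305020)

51 5
5201 510
530451 52015
54100801 5305020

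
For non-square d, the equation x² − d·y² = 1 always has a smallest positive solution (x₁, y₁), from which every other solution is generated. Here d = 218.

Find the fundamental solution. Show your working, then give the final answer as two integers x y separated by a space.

126003 8534

d=218: √d = [14; 1,3,3,1,28] (ℓ=5, odd), read p_9/q_9
a_0=14:  p_0=14·1+0=14,  q_0=14·0+1=1
…
a_2=3:  p_2=3·15+14=59,  q_2=3·1+1=4
…
a_4=1:  p_4=1·192+59=251,  q_4=1·13+4=17
…
a_6=1:  p_6=1·7220+251=7471,  q_6=1·489+17=506
…
a_8=3:  p_8=3·29633+7471=96370,  q_8=3·2007+506=6527
a_9=1:  p_9=1·96370+29633=126003,  q_9=1·6527+2007=8534
→ (126003, 8534).  Check: 126003²=15876756009, 218·8534²=15876756008, difference 1.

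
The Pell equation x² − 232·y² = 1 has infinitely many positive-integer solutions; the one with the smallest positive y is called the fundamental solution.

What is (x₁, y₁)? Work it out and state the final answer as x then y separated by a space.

19603 1287

√232 = [15; 4,3,7,3,4,30, …], period ℓ=6 (even) → k=5
a_0=15:  p_0=15·1+0=15,  q_0=15·0+1=1
a_1=4:  p_1=4·15+1=61,  q_1=4·1+0=4
…
a_4=3:  p_4=3·1447+198=4539,  q_4=3·95+13=298
a_5=4:  p_5=4·4539+1447=19603,  q_5=4·298+95=1287
fundamental: x₁=19603, y₁=1287  (since 384277609 − 232·1656369 = 1)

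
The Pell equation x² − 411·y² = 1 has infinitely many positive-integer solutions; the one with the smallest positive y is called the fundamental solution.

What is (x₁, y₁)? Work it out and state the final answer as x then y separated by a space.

49730 2453

[20; 3,1,1,1,19,1,1,1,3,40] for √411; ℓ=10 ⇒ convergent index 9
step 0: (20, 1)  from 20·(1,0) + (0,1)
…
step 4: (223, 11)  from 1·(142,7) + (81,4)
step 5: (4379, 216)  from 19·(223,11) + (142,7)
step 6: (4602, 227)  from 1·(4379,216) + (223,11)
…
step 8: (13583, 670)  from 1·(8981,443) + (4602,227)
step 9: (49730, 2453)  from 3·(13583,670) + (8981,443)
(x₁, y₁) = (49730, 2453);  49730² − 411·2453² = 1 ✓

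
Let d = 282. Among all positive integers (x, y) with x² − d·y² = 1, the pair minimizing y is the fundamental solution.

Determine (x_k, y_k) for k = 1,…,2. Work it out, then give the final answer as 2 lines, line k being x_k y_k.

d=282: √d = [16; 1,3,1,4,1,3,1,32] (ℓ=8, even), read p_7/q_7
k=0  a_k=16  p_k/q_k = 16/1
k=1  a_k=1  p_k/q_k = 17/1
k=2  a_k=3  p_k/q_k = 67/4
k=3  a_k=1  p_k/q_k = 84/5
…
k=6  a_k=3  p_k/q_k = 1864/111
k=7  a_k=1  p_k/q_k = 2351/140
(x₁, y₁) = (2351, 140);  2351² − 282·140² = 1 ✓
(2351+140√282)^2 = 11054401 + 658280√282

2351 140
11054401 658280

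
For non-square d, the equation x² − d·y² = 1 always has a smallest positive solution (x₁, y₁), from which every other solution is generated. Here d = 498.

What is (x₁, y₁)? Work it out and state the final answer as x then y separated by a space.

d=498: √d = [22; 3,6,22,6,3,44] (ℓ=6, even), read p_5/q_5
i=0: a=22 ⇒ p=22, q=1
…
i=4: a=6 ⇒ p=56794, q=2545
i=5: a=3 ⇒ p=179777, q=8056
→ (179777, 8056).  Check: 179777²=32319769729, 498·8056²=32319769728, difference 1.

179777 8056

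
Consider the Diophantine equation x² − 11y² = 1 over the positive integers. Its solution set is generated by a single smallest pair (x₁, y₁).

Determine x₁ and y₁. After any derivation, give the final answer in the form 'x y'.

d=11: √d = [3; 3,6] (ℓ=2, even), read p_1/q_1
step 0: (3, 1)  from 3·(1,0) + (0,1)
step 1: (10, 3)  from 3·(3,1) + (1,0)
→ (10, 3).  Check: 10²=100, 11·3²=99, difference 1.

10 3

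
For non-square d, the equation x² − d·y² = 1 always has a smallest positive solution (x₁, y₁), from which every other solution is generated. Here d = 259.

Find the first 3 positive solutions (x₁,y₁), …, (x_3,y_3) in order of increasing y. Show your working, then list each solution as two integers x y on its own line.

847225 52644
1435580401249 89202625800
2432519210895520825 151149389286757356

√259 = [16; 10,1,2,3,4,3,2,1,10,32, …], period ℓ=10 (even) → k=9
k=0  a_k=16  p_k/q_k = 16/1
…
k=2  a_k=1  p_k/q_k = 177/11
…
k=4  a_k=3  p_k/q_k = 1722/107
k=5  a_k=4  p_k/q_k = 7403/460
k=6  a_k=3  p_k/q_k = 23931/1487
k=7  a_k=2  p_k/q_k = 55265/3434
k=8  a_k=1  p_k/q_k = 79196/4921
k=9  a_k=10  p_k/q_k = 847225/52644
→ (847225, 52644).  Check: 847225²=717790200625, 259·52644²=717790200624, difference 1.
k=2:  x_2 = 847225·847225+259·52644·52644 = 1435580401249,  y_2 = 847225·52644+52644·847225 = 89202625800
k=3:  x_3 = 847225·1435580401249+259·52644·89202625800 = 2432519210895520825,  y_3 = 847225·89202625800+52644·1435580401249 = 151149389286757356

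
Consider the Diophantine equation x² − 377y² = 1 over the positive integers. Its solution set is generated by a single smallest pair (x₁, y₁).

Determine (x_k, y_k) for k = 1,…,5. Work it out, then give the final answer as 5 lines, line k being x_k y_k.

[19; 2,2,2,38] for √377; ℓ=4 ⇒ convergent index 3
i=0: a=19 ⇒ p=19, q=1
i=1: a=2 ⇒ p=39, q=2
i=2: a=2 ⇒ p=97, q=5
i=3: a=2 ⇒ p=233, q=12
fundamental: x₁=233, y₁=12  (since 54289 − 377·144 = 1)
n=2: (233,12)∘(233,12) = (233·233+377·12·12, 233·12+12·233) = (108577,5592)
n=3: (108577,5592)∘(233,12) = (233·108577+377·12·5592, 233·5592+12·108577) = (50596649,2605860)
n=4: (50596649,2605860)∘(233,12) = (233·50596649+377·12·2605860, 233·2605860+12·50596649) = (23577929857,1214325168)
n=5: (23577929857,1214325168)∘(233,12) = (233·23577929857+377·12·1214325168, 233·1214325168+12·23577929857) = (10987264716713,565872922428)

233 12
108577 5592
50596649 2605860
23577929857 1214325168
10987264716713 565872922428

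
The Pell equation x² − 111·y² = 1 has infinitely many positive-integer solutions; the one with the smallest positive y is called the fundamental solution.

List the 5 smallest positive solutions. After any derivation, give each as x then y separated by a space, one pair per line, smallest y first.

√111 → a₀=10, period (1,1,6,1,1,20); ℓ=6 even so k=5
i=0: a=10 ⇒ p=10, q=1
i=1: a=1 ⇒ p=11, q=1
i=2: a=1 ⇒ p=21, q=2
i=3: a=6 ⇒ p=137, q=13
i=4: a=1 ⇒ p=158, q=15
i=5: a=1 ⇒ p=295, q=28
(x₁, y₁) = (295, 28);  295² − 111·28² = 1 ✓
(295+28√111)^2 = 174049 + 16520√111
(295+28√111)^3 = 102688615 + 9746772√111
(295+28√111)^4 = 60586108801 + 5750578960√111
(295+28√111)^5 = 35745701503975 + 3392831839628√111

295 28
174049 16520
102688615 9746772
60586108801 5750578960
35745701503975 3392831839628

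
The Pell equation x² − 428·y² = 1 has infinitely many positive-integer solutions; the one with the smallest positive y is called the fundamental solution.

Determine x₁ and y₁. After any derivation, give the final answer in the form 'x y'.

1850887 89466

√428 = [20; 1,2,4,1,5,10,5,1,4,2,1,40, …], period ℓ=12 (even) → k=11
a_0=20:  p_0=20·1+0=20,  q_0=20·0+1=1
a_1=1:  p_1=1·20+1=21,  q_1=1·1+0=1
…
a_5=5:  p_5=5·331+269=1924,  q_5=5·16+13=93
a_6=10:  p_6=10·1924+331=19571,  q_6=10·93+16=946
a_7=5:  p_7=5·19571+1924=99779,  q_7=5·946+93=4823
a_8=1:  p_8=1·99779+19571=119350,  q_8=1·4823+946=5769
…
a_10=2:  p_10=2·577179+119350=1273708,  q_10=2·27899+5769=61567
a_11=1:  p_11=1·1273708+577179=1850887,  q_11=1·61567+27899=89466
fundamental: x₁=1850887, y₁=89466  (since 3425782686769 − 428·8004165156 = 1)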